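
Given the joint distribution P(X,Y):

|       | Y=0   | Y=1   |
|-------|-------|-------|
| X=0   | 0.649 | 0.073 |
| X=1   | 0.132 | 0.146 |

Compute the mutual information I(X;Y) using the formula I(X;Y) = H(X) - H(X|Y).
0.1397 bits

I(X;Y) = H(X) - H(X|Y)

Marginal of X (row sums):
  P(X=0) = 0.649 + 0.073 = 0.722
  P(X=1) = 0.132 + 0.146 = 0.278
H(X) = -[0.722·log₂(0.722) + 0.278·log₂(0.278)]
  = 0.3393 + 0.5134 = 0.8527 bits

Marginal of Y (column sums):
  P(Y=0) = 0.649 + 0.132 = 0.781
  P(Y=1) = 0.073 + 0.146 = 0.219
H(X|Y) = Σ_y P(y)·H(X|Y=y):
  Y=0: P(Y=0) = 0.781, P(X|Y=0) = (59/71, 12/71) → H(X|Y=0) = 0.6554
  Y=1: P(Y=1) = 0.219, P(X|Y=1) = (1/3, 2/3) → H(X|Y=1) = 0.9183
H(X|Y) = 0.781·0.6554 + 0.219·0.9183 = 0.7130 bits

I(X;Y) = H(X) - H(X|Y) = 0.8527 - 0.7130 = 0.1397 bits

Cross-check via I(X;Y) = H(X) + H(Y) - H(X,Y): computing H(Y) from the column sums and H(X,Y) from the 4 cells in the same way gives H(Y) = 0.7583 bits and H(X,Y) = 1.4713 bits, so
I(X;Y) = 0.8527 + 0.7583 - 1.4713 = 0.1397 bits ✓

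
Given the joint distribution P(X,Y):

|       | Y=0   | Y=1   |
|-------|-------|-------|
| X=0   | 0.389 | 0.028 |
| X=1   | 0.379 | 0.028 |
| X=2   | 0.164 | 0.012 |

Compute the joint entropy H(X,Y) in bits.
1.8536 bits

H(X,Y) = -Σ_{x,y} P(x,y) log₂ P(x,y). Per-cell terms -P(x,y)·log₂P(x,y):
  X=0: 0.5299, 0.1444
  X=1: 0.5305, 0.1444
  X=2: 0.4278, 0.0766
Sum of the 6 terms: H(X,Y) = 1.8536 bits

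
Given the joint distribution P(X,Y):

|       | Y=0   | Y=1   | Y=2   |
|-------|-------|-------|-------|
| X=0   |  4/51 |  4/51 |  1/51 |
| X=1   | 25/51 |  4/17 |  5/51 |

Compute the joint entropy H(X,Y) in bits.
2.0111 bits

H(X,Y) = -Σ_{x,y} P(x,y) log₂ P(x,y). Per-cell terms -P(x,y)·log₂P(x,y):
  X=0: 0.2880, 0.2880, 0.1112
  X=1: 0.5042, 0.4912, 0.3285
Sum of the 6 terms: H(X,Y) = 2.0111 bits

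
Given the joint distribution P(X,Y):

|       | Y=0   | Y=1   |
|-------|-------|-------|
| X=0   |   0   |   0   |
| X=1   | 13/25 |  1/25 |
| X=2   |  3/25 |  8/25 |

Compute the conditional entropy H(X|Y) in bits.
0.6267 bits

H(X|Y) = H(X,Y) - H(Y)

H(X,Y) = -Σ_{x,y} P(x,y) log₂ P(x,y). Per-cell terms -P(x,y)·log₂P(x,y):
  X=0: 0.00000, 0.00000
  X=1: 0.49058, 0.18575
  X=2: 0.36707, 0.52603
  (cells with P = 0 contribute 0)
Sum of the 6 terms: H(X,Y) = 1.5694 bits

Marginal of Y (column sums):
  P(Y=0) = 0 + 13/25 + 3/25 = 16/25
  P(Y=1) = 0 + 1/25 + 8/25 = 9/25
H(Y) = -[(16/25)·log₂(16/25) + (9/25)·log₂(9/25)]
  = 0.41207 + 0.53062 = 0.9427 bits

H(X|Y) = H(X,Y) - H(Y) = 1.5694 - 0.9427 = 0.6267 bits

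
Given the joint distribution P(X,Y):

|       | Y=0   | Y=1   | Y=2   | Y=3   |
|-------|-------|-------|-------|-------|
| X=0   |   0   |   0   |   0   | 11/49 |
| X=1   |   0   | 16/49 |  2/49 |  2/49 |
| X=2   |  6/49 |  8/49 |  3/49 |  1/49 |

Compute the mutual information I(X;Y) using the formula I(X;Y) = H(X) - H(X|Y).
0.7230 bits

I(X;Y) = H(X) - H(X|Y)

Marginal of X (row sums):
  P(X=0) = 0 + 0 + 0 + 11/49 = 11/49
  P(X=1) = 0 + 16/49 + 2/49 + 2/49 = 20/49
  P(X=2) = 6/49 + 8/49 + 3/49 + 1/49 = 18/49
H(X) = -[(11/49)·log₂(11/49) + (20/49)·log₂(20/49) + (18/49)·log₂(18/49)]
  = 0.483838 + 0.527666 + 0.530737 = 1.54224 bits

Marginal of Y (column sums):
  P(Y=0) = 0 + 0 + 6/49 = 6/49
  P(Y=1) = 0 + 16/49 + 8/49 = 24/49
  P(Y=2) = 0 + 2/49 + 3/49 = 5/49
  P(Y=3) = 11/49 + 2/49 + 1/49 = 2/7
H(X|Y) = Σ_y P(y)·H(X|Y=y):
  Y=0: P(Y=0) = 6/49, P(X|Y=0) = (0, 0, 1) → H(X|Y=0) = 0.000000
  Y=1: P(Y=1) = 24/49, P(X|Y=1) = (0, 2/3, 1/3) → H(X|Y=1) = 0.918296
  Y=2: P(Y=2) = 5/49, P(X|Y=2) = (0, 2/5, 3/5) → H(X|Y=2) = 0.970951
  Y=3: P(Y=3) = 2/7, P(X|Y=3) = (11/14, 1/7, 1/14) → H(X|Y=3) = 0.946373
H(X|Y) = (6/49)·0.000000 + (24/49)·0.918296 + (5/49)·0.970951 + (2/7)·0.946373 = 0.81925 bits

I(X;Y) = H(X) - H(X|Y) = 1.54224 - 0.81925 = 0.7230 bits

Cross-check via I(X;Y) = H(X) + H(Y) - H(X,Y): computing H(Y) from the column sums and H(X,Y) from the 12 cells in the same way gives H(Y) = 1.72774 bits and H(X,Y) = 2.54699 bits, so
I(X;Y) = 1.54224 + 1.72774 - 2.54699 = 0.7230 bits ✓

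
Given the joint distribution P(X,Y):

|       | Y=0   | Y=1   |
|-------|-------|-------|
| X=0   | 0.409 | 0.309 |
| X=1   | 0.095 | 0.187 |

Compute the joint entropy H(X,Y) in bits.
1.8260 bits

H(X,Y) = -Σ_{x,y} P(x,y) log₂ P(x,y). Per-cell terms -P(x,y)·log₂P(x,y):
  X=0: 0.52754, 0.52355
  X=1: 0.32261, 0.45233
Sum of the 4 terms: H(X,Y) = 1.8260 bits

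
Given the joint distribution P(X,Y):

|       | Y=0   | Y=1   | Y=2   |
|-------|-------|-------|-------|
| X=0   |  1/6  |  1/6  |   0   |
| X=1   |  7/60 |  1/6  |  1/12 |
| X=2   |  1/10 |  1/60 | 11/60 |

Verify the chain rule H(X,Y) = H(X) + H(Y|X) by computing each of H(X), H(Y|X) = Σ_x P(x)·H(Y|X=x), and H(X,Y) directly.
H(X) = 1.5801 bits, H(Y|X) = 1.2520 bits, H(X,Y) = 2.8322 bits

Marginal of X (row sums):
  P(X=0) = 1/6 + 1/6 + 0 = 1/3
  P(X=1) = 7/60 + 1/6 + 1/12 = 11/30
  P(X=2) = 1/10 + 1/60 + 11/60 = 3/10
H(X) = -[(1/3)·log₂(1/3) + (11/30)·log₂(11/30) + (3/10)·log₂(3/10)]
  = 0.52832 + 0.53073 + 0.52109 = 1.5801 bits

H(Y|X) = Σ_x P(x)·H(Y|X=x):
  X=0: P(X=0) = 1/3, P(Y|X=0) = (1/2, 1/2, 0) → H(Y|X=0) = 1.00000
  X=1: P(X=1) = 11/30, P(Y|X=1) = (7/22, 5/11, 5/22) → H(Y|X=1) = 1.52850
  X=2: P(X=2) = 3/10, P(Y|X=2) = (1/3, 1/18, 11/18) → H(Y|X=2) = 1.19417
H(Y|X) = (1/3)·1.00000 + (11/30)·1.52850 + (3/10)·1.19417 = 1.2520 bits

H(X,Y) = -Σ_{x,y} P(x,y) log₂ P(x,y). Per-cell terms -P(x,y)·log₂P(x,y):
  X=0: 0.43083, 0.43083, 0.00000
  X=1: 0.36161, 0.43083, 0.29875
  X=2: 0.33219, 0.09845, 0.44870
  (cells with P = 0 contribute 0)
Sum of the 9 terms: H(X,Y) = 2.8322 bits

Chain rule check:
  H(X) + H(Y|X) = 1.5801 + 1.2520 = 2.8321 bits
  H(X,Y) = 2.8322 bits
✓ Chain rule verified (Δ = 0.0001 is 4-dp rounding noise: each of the three values was rounded independently).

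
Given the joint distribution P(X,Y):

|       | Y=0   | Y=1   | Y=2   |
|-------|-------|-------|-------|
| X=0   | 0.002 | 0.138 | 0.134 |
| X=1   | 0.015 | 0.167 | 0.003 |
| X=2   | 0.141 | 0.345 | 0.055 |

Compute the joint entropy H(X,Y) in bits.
2.5064 bits

H(X,Y) = -Σ_{x,y} P(x,y) log₂ P(x,y). Per-cell terms -P(x,y)·log₂P(x,y):
  X=0: 0.017932, 0.394302, 0.388559
  X=1: 0.090883, 0.431207, 0.025142
  X=2: 0.398499, 0.529689, 0.230143
Sum of the 9 terms: H(X,Y) = 2.5064 bits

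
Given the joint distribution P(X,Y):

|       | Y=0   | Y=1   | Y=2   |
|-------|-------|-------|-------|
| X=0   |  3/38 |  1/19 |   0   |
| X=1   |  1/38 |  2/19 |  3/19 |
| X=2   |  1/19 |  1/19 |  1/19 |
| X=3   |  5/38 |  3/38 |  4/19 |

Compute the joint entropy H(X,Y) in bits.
3.2314 bits

H(X,Y) = -Σ_{x,y} P(x,y) log₂ P(x,y). Per-cell terms -P(x,y)·log₂P(x,y):
  X=0: 0.28918, 0.22358, 0.00000
  X=1: 0.13810, 0.34189, 0.42047
  X=2: 0.22358, 0.22358, 0.22358
  X=3: 0.38500, 0.28918, 0.47325
  (cells with P = 0 contribute 0)
Sum of the 12 terms: H(X,Y) = 3.2314 bits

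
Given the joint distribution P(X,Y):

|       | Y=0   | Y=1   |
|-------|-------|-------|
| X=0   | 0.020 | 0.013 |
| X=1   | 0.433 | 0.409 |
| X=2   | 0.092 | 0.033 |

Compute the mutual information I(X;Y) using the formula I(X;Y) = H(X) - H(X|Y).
0.0166 bits

I(X;Y) = H(X) - H(X|Y)

Marginal of X (row sums):
  P(X=0) = 0.020 + 0.013 = 0.033
  P(X=1) = 0.433 + 0.409 = 0.842
  P(X=2) = 0.092 + 0.033 = 0.125
H(X) = -[0.033·log₂(0.033) + 0.842·log₂(0.842) + 0.125·log₂(0.125)]
  = 0.1624 + 0.2089 + 0.3750 = 0.7463 bits

Marginal of Y (column sums):
  P(Y=0) = 0.020 + 0.433 + 0.092 = 0.545
  P(Y=1) = 0.013 + 0.409 + 0.033 = 0.455
H(X|Y) = Σ_y P(y)·H(X|Y=y):
  Y=0: P(Y=0) = 0.545, P(X|Y=0) = (4/109, 433/545, 92/545) → H(X|Y=0) = 0.8719
  Y=1: P(Y=1) = 0.455, P(X|Y=1) = (1/35, 409/455, 33/455) → H(X|Y=1) = 0.5593
H(X|Y) = 0.545·0.8719 + 0.455·0.5593 = 0.7297 bits

I(X;Y) = H(X) - H(X|Y) = 0.7463 - 0.7297 = 0.0166 bits

Cross-check via I(X;Y) = H(X) + H(Y) - H(X,Y): computing H(Y) from the column sums and H(X,Y) from the 6 cells in the same way gives H(Y) = 0.9941 bits and H(X,Y) = 1.7238 bits, so
I(X;Y) = 0.7463 + 0.9941 - 1.7238 = 0.0166 bits ✓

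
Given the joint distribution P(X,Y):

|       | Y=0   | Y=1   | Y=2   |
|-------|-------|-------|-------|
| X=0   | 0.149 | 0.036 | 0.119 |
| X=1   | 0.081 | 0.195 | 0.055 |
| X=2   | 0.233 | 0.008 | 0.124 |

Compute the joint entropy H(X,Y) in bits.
2.8499 bits

H(X,Y) = -Σ_{x,y} P(x,y) log₂ P(x,y). Per-cell terms -P(x,y)·log₂P(x,y):
  X=0: 0.40925, 0.17265, 0.36545
  X=1: 0.29370, 0.45990, 0.23014
  X=2: 0.48967, 0.05573, 0.37344
Sum of the 9 terms: H(X,Y) = 2.8499 bits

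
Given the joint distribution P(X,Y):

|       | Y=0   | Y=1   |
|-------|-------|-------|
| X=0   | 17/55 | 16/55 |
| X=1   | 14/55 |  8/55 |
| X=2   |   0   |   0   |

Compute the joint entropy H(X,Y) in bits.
1.9488 bits

H(X,Y) = -Σ_{x,y} P(x,y) log₂ P(x,y). Per-cell terms -P(x,y)·log₂P(x,y):
  X=0: 0.52357, 0.51821
  X=1: 0.50247, 0.40456
  X=2: 0.00000, 0.00000
  (cells with P = 0 contribute 0)
Sum of the 6 terms: H(X,Y) = 1.9488 bits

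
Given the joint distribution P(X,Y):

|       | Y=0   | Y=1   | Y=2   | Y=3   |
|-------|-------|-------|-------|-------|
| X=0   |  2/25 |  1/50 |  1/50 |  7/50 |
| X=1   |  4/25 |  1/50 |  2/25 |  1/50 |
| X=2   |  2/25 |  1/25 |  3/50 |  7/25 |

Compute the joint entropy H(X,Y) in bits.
3.0897 bits

H(X,Y) = -Σ_{x,y} P(x,y) log₂ P(x,y). Per-cell terms -P(x,y)·log₂P(x,y):
  X=0: 0.2915, 0.1129, 0.1129, 0.3971
  X=1: 0.4230, 0.1129, 0.2915, 0.1129
  X=2: 0.2915, 0.1858, 0.2435, 0.5142
Sum of the 12 terms: H(X,Y) = 3.0897 bits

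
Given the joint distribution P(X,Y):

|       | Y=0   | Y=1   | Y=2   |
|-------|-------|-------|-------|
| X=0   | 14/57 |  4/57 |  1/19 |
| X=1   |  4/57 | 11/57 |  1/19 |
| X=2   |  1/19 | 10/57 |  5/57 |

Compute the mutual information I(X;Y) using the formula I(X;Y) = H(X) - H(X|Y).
0.1786 bits

I(X;Y) = H(X) - H(X|Y)

Marginal of X (row sums):
  P(X=0) = 14/57 + 4/57 + 1/19 = 7/19
  P(X=1) = 4/57 + 11/57 + 1/19 = 6/19
  P(X=2) = 1/19 + 10/57 + 5/57 = 6/19
H(X) = -[(7/19)·log₂(7/19) + (6/19)·log₂(6/19) + (6/19)·log₂(6/19)]
  = 0.53074 + 0.52515 + 0.52515 = 1.5810 bits

Marginal of Y (column sums):
  P(Y=0) = 14/57 + 4/57 + 1/19 = 7/19
  P(Y=1) = 4/57 + 11/57 + 10/57 = 25/57
  P(Y=2) = 1/19 + 1/19 + 5/57 = 11/57
H(X|Y) = Σ_y P(y)·H(X|Y=y):
  Y=0: P(Y=0) = 7/19, P(X|Y=0) = (2/3, 4/21, 1/7) → H(X|Y=0) = 1.24671
  Y=1: P(Y=1) = 25/57, P(X|Y=1) = (4/25, 11/25, 2/5) → H(X|Y=1) = 1.47294
  Y=2: P(Y=2) = 11/57, P(X|Y=2) = (3/11, 3/11, 5/11) → H(X|Y=2) = 1.53948
H(X|Y) = (7/19)·1.24671 + (25/57)·1.47294 + (11/57)·1.53948 = 1.4024 bits

I(X;Y) = H(X) - H(X|Y) = 1.5810 - 1.4024 = 0.1786 bits

Cross-check via I(X;Y) = H(X) + H(Y) - H(X,Y): computing H(Y) from the column sums and H(X,Y) from the 9 cells in the same way gives H(Y) = 1.5103 bits and H(X,Y) = 2.9127 bits, so
I(X;Y) = 1.5810 + 1.5103 - 2.9127 = 0.1786 bits ✓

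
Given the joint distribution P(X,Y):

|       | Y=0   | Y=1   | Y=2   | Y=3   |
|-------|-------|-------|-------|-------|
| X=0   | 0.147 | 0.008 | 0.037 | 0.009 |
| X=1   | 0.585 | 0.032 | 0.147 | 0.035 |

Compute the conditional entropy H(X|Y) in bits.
0.7239 bits

H(X|Y) = H(X,Y) - H(Y)

H(X,Y) = -Σ_{x,y} P(x,y) log₂ P(x,y). Per-cell terms -P(x,y)·log₂P(x,y):
  X=0: 0.40662, 0.05573, 0.17598, 0.06116
  X=1: 0.45249, 0.15891, 0.40662, 0.16928
Sum of the 8 terms: H(X,Y) = 1.8868 bits

Marginal of Y (column sums):
  P(Y=0) = 0.147 + 0.585 = 0.732
  P(Y=1) = 0.008 + 0.032 = 0.040
  P(Y=2) = 0.037 + 0.147 = 0.184
  P(Y=3) = 0.009 + 0.035 = 0.044
H(Y) = -[0.732·log₂(0.732) + 0.040·log₂(0.040) + 0.184·log₂(0.184) + 0.044·log₂(0.044)]
  = 0.32946 + 0.18575 + 0.44937 + 0.19828 = 1.1629 bits

H(X|Y) = H(X,Y) - H(Y) = 1.8868 - 1.1629 = 0.7239 bits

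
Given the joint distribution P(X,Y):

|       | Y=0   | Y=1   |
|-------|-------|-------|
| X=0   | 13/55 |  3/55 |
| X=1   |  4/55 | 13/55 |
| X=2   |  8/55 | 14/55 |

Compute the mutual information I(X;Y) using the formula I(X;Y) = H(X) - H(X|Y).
0.1699 bits

I(X;Y) = H(X) - H(X|Y)

Marginal of X (row sums):
  P(X=0) = 13/55 + 3/55 = 16/55
  P(X=1) = 4/55 + 13/55 = 17/55
  P(X=2) = 8/55 + 14/55 = 2/5
H(X) = -[(16/55)·log₂(16/55) + (17/55)·log₂(17/55) + (2/5)·log₂(2/5)]
  = 0.518214 + 0.523568 + 0.528771 = 1.57055 bits

Marginal of Y (column sums):
  P(Y=0) = 13/55 + 4/55 + 8/55 = 5/11
  P(Y=1) = 3/55 + 13/55 + 14/55 = 6/11
H(X|Y) = Σ_y P(y)·H(X|Y=y):
  Y=0: P(Y=0) = 5/11, P(X|Y=0) = (13/25, 4/25, 8/25) → H(X|Y=0) = 1.439628
  Y=1: P(Y=1) = 6/11, P(X|Y=1) = (1/10, 13/30, 7/15) → H(X|Y=1) = 1.368105
H(X|Y) = (5/11)·1.439628 + (6/11)·1.368105 = 1.40062 bits

I(X;Y) = H(X) - H(X|Y) = 1.57055 - 1.40062 = 0.1699 bits

Cross-check via I(X;Y) = H(X) + H(Y) - H(X,Y): computing H(Y) from the column sums and H(X,Y) from the 6 cells in the same way gives H(Y) = 0.99403 bits and H(X,Y) = 2.39465 bits, so
I(X;Y) = 1.57055 + 0.99403 - 2.39465 = 0.1699 bits ✓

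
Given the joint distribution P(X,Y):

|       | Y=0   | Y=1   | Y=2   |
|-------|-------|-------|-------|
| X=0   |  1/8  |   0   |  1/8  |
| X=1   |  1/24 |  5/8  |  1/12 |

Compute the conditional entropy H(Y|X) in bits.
0.8523 bits

H(Y|X) = H(X,Y) - H(X)

H(X,Y) = -Σ_{x,y} P(x,y) log₂ P(x,y). Per-cell terms -P(x,y)·log₂P(x,y):
  X=0: 0.37500, 0.00000, 0.37500
  X=1: 0.19104, 0.42379, 0.29875
  (cells with P = 0 contribute 0)
Sum of the 6 terms: H(X,Y) = 1.6636 bits

Marginal of X (row sums):
  P(X=0) = 1/8 + 0 + 1/8 = 1/4
  P(X=1) = 1/24 + 5/8 + 1/12 = 3/4
H(X) = -[(1/4)·log₂(1/4) + (3/4)·log₂(3/4)]
  = 0.50000 + 0.31128 = 0.8113 bits

H(Y|X) = H(X,Y) - H(X) = 1.6636 - 0.8113 = 0.8523 bits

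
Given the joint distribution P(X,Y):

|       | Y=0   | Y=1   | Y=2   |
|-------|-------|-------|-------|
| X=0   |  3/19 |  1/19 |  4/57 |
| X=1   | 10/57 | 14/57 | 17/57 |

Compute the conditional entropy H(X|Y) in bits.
0.7920 bits

H(X|Y) = H(X,Y) - H(Y)

H(X,Y) = -Σ_{x,y} P(x,y) log₂ P(x,y). Per-cell terms -P(x,y)·log₂P(x,y):
  X=0: 0.42047, 0.22358, 0.26897
  X=1: 0.44052, 0.49750, 0.52057
Sum of the 6 terms: H(X,Y) = 2.3716 bits

Marginal of Y (column sums):
  P(Y=0) = 3/19 + 10/57 = 1/3
  P(Y=1) = 1/19 + 14/57 = 17/57
  P(Y=2) = 4/57 + 17/57 = 7/19
H(Y) = -[(1/3)·log₂(1/3) + (17/57)·log₂(17/57) + (7/19)·log₂(7/19)]
  = 0.52832 + 0.52057 + 0.53074 = 1.5796 bits

H(X|Y) = H(X,Y) - H(Y) = 2.3716 - 1.5796 = 0.7920 bits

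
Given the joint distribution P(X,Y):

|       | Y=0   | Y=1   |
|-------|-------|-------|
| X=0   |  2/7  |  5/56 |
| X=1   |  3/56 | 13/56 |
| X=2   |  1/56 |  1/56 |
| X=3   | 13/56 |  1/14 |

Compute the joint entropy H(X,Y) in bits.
2.5114 bits

H(X,Y) = -Σ_{x,y} P(x,y) log₂ P(x,y). Per-cell terms -P(x,y)·log₂P(x,y):
  X=0: 0.5164, 0.3112
  X=1: 0.2262, 0.4891
  X=2: 0.1037, 0.1037
  X=3: 0.4891, 0.2720
Sum of the 8 terms: H(X,Y) = 2.5114 bits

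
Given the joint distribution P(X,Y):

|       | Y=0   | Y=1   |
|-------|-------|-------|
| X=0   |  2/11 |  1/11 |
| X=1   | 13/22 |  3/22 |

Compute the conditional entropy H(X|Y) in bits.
0.8289 bits

H(X|Y) = H(X,Y) - H(Y)

H(X,Y) = -Σ_{x,y} P(x,y) log₂ P(x,y). Per-cell terms -P(x,y)·log₂P(x,y):
  X=0: 0.44717, 0.31449
  X=1: 0.44850, 0.39197
Sum of the 4 terms: H(X,Y) = 1.6021 bits

Marginal of Y (column sums):
  P(Y=0) = 2/11 + 13/22 = 17/22
  P(Y=1) = 1/11 + 3/22 = 5/22
H(Y) = -[(17/22)·log₂(17/22) + (5/22)·log₂(5/22)]
  = 0.28743 + 0.48580 = 0.7732 bits

H(X|Y) = H(X,Y) - H(Y) = 1.6021 - 0.7732 = 0.8289 bits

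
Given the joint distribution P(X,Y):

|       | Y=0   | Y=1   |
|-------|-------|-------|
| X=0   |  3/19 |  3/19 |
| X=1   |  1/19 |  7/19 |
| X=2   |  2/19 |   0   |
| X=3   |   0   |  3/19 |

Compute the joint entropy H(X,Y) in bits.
2.3576 bits

H(X,Y) = -Σ_{x,y} P(x,y) log₂ P(x,y). Per-cell terms -P(x,y)·log₂P(x,y):
  X=0: 0.42047, 0.42047
  X=1: 0.22358, 0.53074
  X=2: 0.34189, 0.00000
  X=3: 0.00000, 0.42047
  (cells with P = 0 contribute 0)
Sum of the 8 terms: H(X,Y) = 2.3576 bits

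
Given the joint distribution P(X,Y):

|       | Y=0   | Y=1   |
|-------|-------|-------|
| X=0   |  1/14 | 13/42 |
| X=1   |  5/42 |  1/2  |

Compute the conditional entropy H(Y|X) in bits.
0.7024 bits

H(Y|X) = H(X,Y) - H(X)

H(X,Y) = -Σ_{x,y} P(x,y) log₂ P(x,y). Per-cell terms -P(x,y)·log₂P(x,y):
  X=0: 0.271954, 0.523676
  X=1: 0.365523, 0.500000
Sum of the 4 terms: H(X,Y) = 1.66115 bits

Marginal of X (row sums):
  P(X=0) = 1/14 + 13/42 = 8/21
  P(X=1) = 5/42 + 1/2 = 13/21
H(X) = -[(8/21)·log₂(8/21) + (13/21)·log₂(13/21)]
  = 0.530407 + 0.428305 = 0.95871 bits

H(Y|X) = H(X,Y) - H(X) = 1.66115 - 0.95871 = 0.7024 bits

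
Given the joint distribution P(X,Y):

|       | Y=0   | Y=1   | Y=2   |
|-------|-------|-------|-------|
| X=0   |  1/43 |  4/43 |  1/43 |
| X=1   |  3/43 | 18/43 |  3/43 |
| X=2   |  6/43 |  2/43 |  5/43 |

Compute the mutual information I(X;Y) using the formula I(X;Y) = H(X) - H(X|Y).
0.2227 bits

I(X;Y) = H(X) - H(X|Y)

Marginal of X (row sums):
  P(X=0) = 1/43 + 4/43 + 1/43 = 6/43
  P(X=1) = 3/43 + 18/43 + 3/43 = 24/43
  P(X=2) = 6/43 + 2/43 + 5/43 = 13/43
H(X) = -[(6/43)·log₂(6/43) + (24/43)·log₂(24/43) + (13/43)·log₂(13/43)]
  = 0.39646 + 0.46956 + 0.52176 = 1.3878 bits

Marginal of Y (column sums):
  P(Y=0) = 1/43 + 3/43 + 6/43 = 10/43
  P(Y=1) = 4/43 + 18/43 + 2/43 = 24/43
  P(Y=2) = 1/43 + 3/43 + 5/43 = 9/43
H(X|Y) = Σ_y P(y)·H(X|Y=y):
  Y=0: P(Y=0) = 10/43, P(X|Y=0) = (1/10, 3/10, 3/5) → H(X|Y=0) = 1.29546
  Y=1: P(Y=1) = 24/43, P(X|Y=1) = (1/6, 3/4, 1/12) → H(X|Y=1) = 1.04085
  Y=2: P(Y=2) = 9/43, P(X|Y=2) = (1/9, 1/3, 5/9) → H(X|Y=2) = 1.35164
H(X|Y) = (10/43)·1.29546 + (24/43)·1.04085 + (9/43)·1.35164 = 1.1651 bits

I(X;Y) = H(X) - H(X|Y) = 1.3878 - 1.1651 = 0.2227 bits

Cross-check via I(X;Y) = H(X) + H(Y) - H(X,Y): computing H(Y) from the column sums and H(X,Y) from the 9 cells in the same way gives H(Y) = 1.4312 bits and H(X,Y) = 2.5963 bits, so
I(X;Y) = 1.3878 + 1.4312 - 2.5963 = 0.2227 bits ✓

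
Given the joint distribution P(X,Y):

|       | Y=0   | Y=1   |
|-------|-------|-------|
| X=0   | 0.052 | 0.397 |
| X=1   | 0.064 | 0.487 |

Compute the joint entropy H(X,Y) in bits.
1.5102 bits

H(X,Y) = -Σ_{x,y} P(x,y) log₂ P(x,y). Per-cell terms -P(x,y)·log₂P(x,y):
  X=0: 0.2218, 0.5291
  X=1: 0.2538, 0.5055
Sum of the 4 terms: H(X,Y) = 1.5102 bits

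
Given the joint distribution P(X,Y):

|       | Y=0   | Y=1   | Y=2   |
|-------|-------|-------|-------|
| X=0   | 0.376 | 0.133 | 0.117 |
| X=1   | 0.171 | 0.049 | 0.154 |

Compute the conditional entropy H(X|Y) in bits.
0.9105 bits

H(X|Y) = H(X,Y) - H(Y)

H(X,Y) = -Σ_{x,y} P(x,y) log₂ P(x,y). Per-cell terms -P(x,y)·log₂P(x,y):
  X=0: 0.53061, 0.38710, 0.36216
  X=1: 0.43570, 0.21320, 0.41565
Sum of the 6 terms: H(X,Y) = 2.3444 bits

Marginal of Y (column sums):
  P(Y=0) = 0.376 + 0.171 = 0.547
  P(Y=1) = 0.133 + 0.049 = 0.182
  P(Y=2) = 0.117 + 0.154 = 0.271
H(Y) = -[0.547·log₂(0.547) + 0.182·log₂(0.182) + 0.271·log₂(0.271)]
  = 0.47610 + 0.44735 + 0.51047 = 1.4339 bits

H(X|Y) = H(X,Y) - H(Y) = 2.3444 - 1.4339 = 0.9105 bits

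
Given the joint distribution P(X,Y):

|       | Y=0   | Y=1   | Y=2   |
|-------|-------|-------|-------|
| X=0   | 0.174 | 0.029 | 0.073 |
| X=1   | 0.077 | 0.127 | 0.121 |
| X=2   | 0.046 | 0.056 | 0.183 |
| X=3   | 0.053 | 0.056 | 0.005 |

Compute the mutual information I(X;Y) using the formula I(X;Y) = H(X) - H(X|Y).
0.2068 bits

I(X;Y) = H(X) - H(X|Y)

Marginal of X (row sums):
  P(X=0) = 0.174 + 0.029 + 0.073 = 0.276
  P(X=1) = 0.077 + 0.127 + 0.121 = 0.325
  P(X=2) = 0.046 + 0.056 + 0.183 = 0.285
  P(X=3) = 0.053 + 0.056 + 0.005 = 0.114
H(X) = -[0.276·log₂(0.276) + 0.325·log₂(0.325) + 0.285·log₂(0.285) + 0.114·log₂(0.114)]
  = 0.512604 + 0.526984 + 0.516125 + 0.357150 = 1.91286 bits

Marginal of Y (column sums):
  P(Y=0) = 0.174 + 0.077 + 0.046 + 0.053 = 0.350
  P(Y=1) = 0.029 + 0.127 + 0.056 + 0.056 = 0.268
  P(Y=2) = 0.073 + 0.121 + 0.183 + 0.005 = 0.382
H(X|Y) = Σ_y P(y)·H(X|Y=y):
  Y=0: P(Y=0) = 0.350, P(X|Y=0) = (87/175, 11/50, 23/175, 53/350) → H(X|Y=0) = 1.778987
  Y=1: P(Y=1) = 0.268, P(X|Y=1) = (29/268, 127/268, 14/67, 14/67) → H(X|Y=1) = 1.801656
  Y=2: P(Y=2) = 0.382, P(X|Y=2) = (73/382, 121/382, 183/382, 5/382) → H(X|Y=2) = 1.572135
H(X|Y) = 0.350·1.778987 + 0.268·1.801656 + 0.382·1.572135 = 1.70604 bits

I(X;Y) = H(X) - H(X|Y) = 1.91286 - 1.70604 = 0.2068 bits

Cross-check via I(X;Y) = H(X) + H(Y) - H(X,Y): computing H(Y) from the column sums and H(X,Y) from the 12 cells in the same way gives H(Y) = 1.56957 bits and H(X,Y) = 3.27562 bits, so
I(X;Y) = 1.91286 + 1.56957 - 3.27562 = 0.2068 bits ✓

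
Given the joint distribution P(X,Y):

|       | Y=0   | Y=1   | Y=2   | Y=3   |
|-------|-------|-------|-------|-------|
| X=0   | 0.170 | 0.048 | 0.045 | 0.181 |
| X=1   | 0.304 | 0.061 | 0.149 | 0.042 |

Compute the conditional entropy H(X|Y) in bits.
0.8614 bits

H(X|Y) = H(X,Y) - H(Y)

H(X,Y) = -Σ_{x,y} P(x,y) log₂ P(x,y). Per-cell terms -P(x,y)·log₂P(x,y):
  X=0: 0.43459, 0.21028, 0.20133, 0.44633
  X=1: 0.52223, 0.24614, 0.40925, 0.19209
Sum of the 8 terms: H(X,Y) = 2.6622 bits

Marginal of Y (column sums):
  P(Y=0) = 0.170 + 0.304 = 0.474
  P(Y=1) = 0.048 + 0.061 = 0.109
  P(Y=2) = 0.045 + 0.149 = 0.194
  P(Y=3) = 0.181 + 0.042 = 0.223
H(Y) = -[0.474·log₂(0.474) + 0.109·log₂(0.109) + 0.194·log₂(0.194) + 0.223·log₂(0.223)]
  = 0.51052 + 0.34854 + 0.45898 + 0.48277 = 1.8008 bits

H(X|Y) = H(X,Y) - H(Y) = 2.6622 - 1.8008 = 0.8614 bits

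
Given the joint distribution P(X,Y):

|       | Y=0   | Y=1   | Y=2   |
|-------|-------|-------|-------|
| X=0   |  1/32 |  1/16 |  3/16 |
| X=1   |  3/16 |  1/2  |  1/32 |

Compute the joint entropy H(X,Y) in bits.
1.9681 bits

H(X,Y) = -Σ_{x,y} P(x,y) log₂ P(x,y). Per-cell terms -P(x,y)·log₂P(x,y):
  X=0: 0.15625, 0.25000, 0.45282
  X=1: 0.45282, 0.50000, 0.15625
Sum of the 6 terms: H(X,Y) = 1.9681 bits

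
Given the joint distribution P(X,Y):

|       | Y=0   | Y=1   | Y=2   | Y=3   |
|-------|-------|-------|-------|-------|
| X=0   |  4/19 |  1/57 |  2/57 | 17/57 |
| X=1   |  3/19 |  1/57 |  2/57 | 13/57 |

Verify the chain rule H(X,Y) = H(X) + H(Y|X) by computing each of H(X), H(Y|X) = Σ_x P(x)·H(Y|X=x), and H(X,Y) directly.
H(X) = 0.9891 bits, H(Y|X) = 1.4553 bits, H(X,Y) = 2.4444 bits

Marginal of X (row sums):
  P(X=0) = 4/19 + 1/57 + 2/57 + 17/57 = 32/57
  P(X=1) = 3/19 + 1/57 + 2/57 + 13/57 = 25/57
H(X) = -[(32/57)·log₂(32/57) + (25/57)·log₂(25/57)]
  = 0.467587 + 0.521506 = 0.9891 bits

H(Y|X) = Σ_x P(x)·H(Y|X=x):
  X=0: P(X=0) = 32/57, P(Y|X=0) = (3/8, 1/32, 1/16, 17/32) → H(Y|X=0) = 1.421674
  X=1: P(X=1) = 25/57, P(Y|X=1) = (9/25, 1/25, 2/25, 13/25) → H(Y|X=1) = 1.498455
H(Y|X) = (32/57)·1.421674 + (25/57)·1.498455 = 1.4553 bits

H(X,Y) = -Σ_{x,y} P(x,y) log₂ P(x,y). Per-cell terms -P(x,y)·log₂P(x,y):
  X=0: 0.473248, 0.102331, 0.169575, 0.520566
  X=1: 0.420468, 0.102331, 0.169575, 0.486348
Sum of the 8 terms: H(X,Y) = 2.4444 bits

Chain rule check:
  H(X) + H(Y|X) = 0.9891 + 1.4553 = 2.4444 bits
  H(X,Y) = 2.4444 bits
✓ Chain rule verified.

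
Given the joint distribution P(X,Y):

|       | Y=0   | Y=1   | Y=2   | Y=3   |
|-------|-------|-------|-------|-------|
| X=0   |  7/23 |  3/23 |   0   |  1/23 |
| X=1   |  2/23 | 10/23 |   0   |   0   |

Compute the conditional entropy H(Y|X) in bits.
0.9325 bits

H(Y|X) = H(X,Y) - H(X)

H(X,Y) = -Σ_{x,y} P(x,y) log₂ P(x,y). Per-cell terms -P(x,y)·log₂P(x,y):
  X=0: 0.5223, 0.3833, 0.0000, 0.1967
  X=1: 0.3064, 0.5224, 0.0000, 0.0000
  (cells with P = 0 contribute 0)
Sum of the 8 terms: H(X,Y) = 1.9311 bits

Marginal of X (row sums):
  P(X=0) = 7/23 + 3/23 + 0 + 1/23 = 11/23
  P(X=1) = 2/23 + 10/23 + 0 + 0 = 12/23
H(X) = -[(11/23)·log₂(11/23) + (12/23)·log₂(12/23)]
  = 0.5089 + 0.4897 = 0.9986 bits

H(Y|X) = H(X,Y) - H(X) = 1.9311 - 0.9986 = 0.9325 bits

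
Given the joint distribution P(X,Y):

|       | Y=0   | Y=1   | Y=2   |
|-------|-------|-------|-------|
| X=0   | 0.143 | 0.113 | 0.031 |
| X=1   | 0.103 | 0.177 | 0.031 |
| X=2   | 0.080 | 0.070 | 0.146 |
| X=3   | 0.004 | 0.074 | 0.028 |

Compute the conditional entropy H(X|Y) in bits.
1.7249 bits

H(X|Y) = H(X,Y) - H(Y)

H(X,Y) = -Σ_{x,y} P(x,y) log₂ P(x,y). Per-cell terms -P(x,y)·log₂P(x,y):
  X=0: 0.40125, 0.35545, 0.15536
  X=1: 0.33777, 0.44218, 0.15536
  X=2: 0.29151, 0.26856, 0.40529
  X=3: 0.03186, 0.27797, 0.14444
Sum of the 12 terms: H(X,Y) = 3.2670 bits

Marginal of Y (column sums):
  P(Y=0) = 0.143 + 0.103 + 0.080 + 0.004 = 0.330
  P(Y=1) = 0.113 + 0.177 + 0.070 + 0.074 = 0.434
  P(Y=2) = 0.031 + 0.031 + 0.146 + 0.028 = 0.236
H(Y) = -[0.330·log₂(0.330) + 0.434·log₂(0.434) + 0.236·log₂(0.236)]
  = 0.52782 + 0.52264 + 0.49162 = 1.5421 bits

H(X|Y) = H(X,Y) - H(Y) = 3.2670 - 1.5421 = 1.7249 bits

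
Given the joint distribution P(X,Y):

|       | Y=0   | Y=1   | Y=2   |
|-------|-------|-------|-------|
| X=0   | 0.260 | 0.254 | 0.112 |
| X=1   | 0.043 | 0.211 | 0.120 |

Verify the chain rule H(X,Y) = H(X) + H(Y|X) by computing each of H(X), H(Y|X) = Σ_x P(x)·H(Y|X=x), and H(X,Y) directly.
H(X) = 0.9537 bits, H(Y|X) = 1.4434 bits, H(X,Y) = 2.3971 bits

Marginal of X (row sums):
  P(X=0) = 0.260 + 0.254 + 0.112 = 0.626
  P(X=1) = 0.043 + 0.211 + 0.120 = 0.374
H(X) = -[0.626·log₂(0.626) + 0.374·log₂(0.374)]
  = 0.4230 + 0.5307 = 0.9537 bits

H(Y|X) = Σ_x P(x)·H(Y|X=x):
  X=0: P(X=0) = 0.626, P(Y|X=0) = (130/313, 127/313, 56/313) → H(Y|X=0) = 1.4987
  X=1: P(X=1) = 0.374, P(Y|X=1) = (43/374, 211/374, 60/187) → H(Y|X=1) = 1.3509
H(Y|X) = 0.626·1.4987 + 0.374·1.3509 = 1.4434 bits

H(X,Y) = -Σ_{x,y} P(x,y) log₂ P(x,y). Per-cell terms -P(x,y)·log₂P(x,y):
  X=0: 0.5053, 0.5022, 0.3537
  X=1: 0.1952, 0.4736, 0.3671
Sum of the 6 terms: H(X,Y) = 2.3971 bits

Chain rule check:
  H(X) + H(Y|X) = 0.9537 + 1.4434 = 2.3971 bits
  H(X,Y) = 2.3971 bits
✓ Chain rule verified.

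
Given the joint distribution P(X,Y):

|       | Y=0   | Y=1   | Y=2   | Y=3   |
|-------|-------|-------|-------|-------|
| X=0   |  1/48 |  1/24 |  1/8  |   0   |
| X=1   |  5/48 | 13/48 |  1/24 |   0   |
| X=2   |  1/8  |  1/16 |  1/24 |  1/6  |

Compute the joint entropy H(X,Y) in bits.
2.9706 bits

H(X,Y) = -Σ_{x,y} P(x,y) log₂ P(x,y). Per-cell terms -P(x,y)·log₂P(x,y):
  X=0: 0.11635, 0.19104, 0.37500, 0.00000
  X=1: 0.33990, 0.51039, 0.19104, 0.00000
  X=2: 0.37500, 0.25000, 0.19104, 0.43083
  (cells with P = 0 contribute 0)
Sum of the 12 terms: H(X,Y) = 2.9706 bits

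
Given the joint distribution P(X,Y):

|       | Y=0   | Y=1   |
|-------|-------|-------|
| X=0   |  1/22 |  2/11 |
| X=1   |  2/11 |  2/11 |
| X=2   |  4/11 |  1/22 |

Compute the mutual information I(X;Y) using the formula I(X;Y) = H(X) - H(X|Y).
0.2424 bits

I(X;Y) = H(X) - H(X|Y)

Marginal of X (row sums):
  P(X=0) = 1/22 + 2/11 = 5/22
  P(X=1) = 2/11 + 2/11 = 4/11
  P(X=2) = 4/11 + 1/22 = 9/22
H(X) = -[(5/22)·log₂(5/22) + (4/11)·log₂(4/11) + (9/22)·log₂(9/22)]
  = 0.4858 + 0.5307 + 0.5275 = 1.5440 bits

Marginal of Y (column sums):
  P(Y=0) = 1/22 + 2/11 + 4/11 = 13/22
  P(Y=1) = 2/11 + 2/11 + 1/22 = 9/22
H(X|Y) = Σ_y P(y)·H(X|Y=y):
  Y=0: P(Y=0) = 13/22, P(X|Y=0) = (1/13, 4/13, 8/13) → H(X|Y=0) = 1.2389
  Y=1: P(Y=1) = 9/22, P(X|Y=1) = (4/9, 4/9, 1/9) → H(X|Y=1) = 1.3921
H(X|Y) = (13/22)·1.2389 + (9/22)·1.3921 = 1.3016 bits

I(X;Y) = H(X) - H(X|Y) = 1.5440 - 1.3016 = 0.2424 bits

Cross-check via I(X;Y) = H(X) + H(Y) - H(X,Y): computing H(Y) from the column sums and H(X,Y) from the 6 cells in the same way gives H(Y) = 0.9760 bits and H(X,Y) = 2.2776 bits, so
I(X;Y) = 1.5440 + 0.9760 - 2.2776 = 0.2424 bits ✓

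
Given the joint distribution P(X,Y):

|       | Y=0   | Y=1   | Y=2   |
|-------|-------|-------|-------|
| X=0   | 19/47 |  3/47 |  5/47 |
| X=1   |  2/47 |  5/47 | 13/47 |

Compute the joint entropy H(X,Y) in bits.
2.1761 bits

H(X,Y) = -Σ_{x,y} P(x,y) log₂ P(x,y). Per-cell terms -P(x,y)·log₂P(x,y):
  X=0: 0.52822, 0.25338, 0.34390
  X=1: 0.19381, 0.34390, 0.51285
Sum of the 6 terms: H(X,Y) = 2.1761 bits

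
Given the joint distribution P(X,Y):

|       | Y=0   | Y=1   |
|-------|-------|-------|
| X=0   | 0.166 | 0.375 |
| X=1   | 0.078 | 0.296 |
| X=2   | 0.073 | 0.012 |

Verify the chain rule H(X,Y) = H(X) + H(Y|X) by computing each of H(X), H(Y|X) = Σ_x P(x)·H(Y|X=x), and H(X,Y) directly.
H(X) = 1.3124 bits, H(Y|X) = 0.8074 bits, H(X,Y) = 2.1199 bits

Marginal of X (row sums):
  P(X=0) = 0.166 + 0.375 = 0.541
  P(X=1) = 0.078 + 0.296 = 0.374
  P(X=2) = 0.073 + 0.012 = 0.085
H(X) = -[0.541·log₂(0.541) + 0.374·log₂(0.374) + 0.085·log₂(0.085)]
  = 0.47949 + 0.53066 + 0.30229 = 1.3124 bits

H(Y|X) = Σ_x P(x)·H(Y|X=x):
  X=0: P(X=0) = 0.541, P(Y|X=0) = (166/541, 375/541) → H(Y|X=0) = 0.88949
  X=1: P(X=1) = 0.374, P(Y|X=1) = (39/187, 148/187) → H(Y|X=1) = 0.73871
  X=2: P(X=2) = 0.085, P(Y|X=2) = (73/85, 12/85) → H(Y|X=2) = 0.58731
H(Y|X) = 0.541·0.88949 + 0.374·0.73871 + 0.085·0.58731 = 0.8074 bits

H(X,Y) = -Σ_{x,y} P(x,y) log₂ P(x,y). Per-cell terms -P(x,y)·log₂P(x,y):
  X=0: 0.43006, 0.53064
  X=1: 0.28707, 0.51987
  X=2: 0.27565, 0.07657
Sum of the 6 terms: H(X,Y) = 2.1199 bits

Chain rule check:
  H(X) + H(Y|X) = 1.3124 + 0.8074 = 2.1198 bits
  H(X,Y) = 2.1199 bits
✓ Chain rule verified (Δ = 0.0001 is 4-dp rounding noise: each of the three values was rounded independently).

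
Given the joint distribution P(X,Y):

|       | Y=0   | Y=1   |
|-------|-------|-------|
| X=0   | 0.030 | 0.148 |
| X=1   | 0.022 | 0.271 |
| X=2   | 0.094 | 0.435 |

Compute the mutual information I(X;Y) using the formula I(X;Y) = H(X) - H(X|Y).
0.0135 bits

I(X;Y) = H(X) - H(X|Y)

Marginal of X (row sums):
  P(X=0) = 0.030 + 0.148 = 0.178
  P(X=1) = 0.022 + 0.271 = 0.293
  P(X=2) = 0.094 + 0.435 = 0.529
H(X) = -[0.178·log₂(0.178) + 0.293·log₂(0.293) + 0.529·log₂(0.529)]
  = 0.44323 + 0.51891 + 0.48597 = 1.44811 bits

Marginal of Y (column sums):
  P(Y=0) = 0.030 + 0.022 + 0.094 = 0.146
  P(Y=1) = 0.148 + 0.271 + 0.435 = 0.854
H(X|Y) = Σ_y P(y)·H(X|Y=y):
  Y=0: P(Y=0) = 0.146, P(X|Y=0) = (15/73, 11/73, 47/73) → H(X|Y=0) = 1.28951
  Y=1: P(Y=1) = 0.854, P(X|Y=1) = (74/427, 271/854, 435/854) → H(X|Y=1) = 1.45943
H(X|Y) = 0.146·1.28951 + 0.854·1.45943 = 1.43462 bits

I(X;Y) = H(X) - H(X|Y) = 1.44811 - 1.43462 = 0.0135 bits

Cross-check via I(X;Y) = H(X) + H(Y) - H(X,Y): computing H(Y) from the column sums and H(X,Y) from the 6 cells in the same way gives H(Y) = 0.59974 bits and H(X,Y) = 2.03436 bits, so
I(X;Y) = 1.44811 + 0.59974 - 2.03436 = 0.0135 bits ✓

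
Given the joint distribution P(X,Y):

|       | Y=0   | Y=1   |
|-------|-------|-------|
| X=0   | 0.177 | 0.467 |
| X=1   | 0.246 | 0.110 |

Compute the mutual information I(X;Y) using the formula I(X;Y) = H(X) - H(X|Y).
0.1189 bits

I(X;Y) = H(X) - H(X|Y)

Marginal of X (row sums):
  P(X=0) = 0.177 + 0.467 = 0.644
  P(X=1) = 0.246 + 0.110 = 0.356
H(X) = -[0.644·log₂(0.644) + 0.356·log₂(0.356)]
  = 0.40885 + 0.53046 = 0.9393 bits

Marginal of Y (column sums):
  P(Y=0) = 0.177 + 0.246 = 0.423
  P(Y=1) = 0.467 + 0.110 = 0.577
H(X|Y) = Σ_y P(y)·H(X|Y=y):
  Y=0: P(Y=0) = 0.423, P(X|Y=0) = (59/141, 82/141) → H(X|Y=0) = 0.98072
  Y=1: P(Y=1) = 0.577, P(X|Y=1) = (467/577, 110/577) → H(X|Y=1) = 0.70281
H(X|Y) = 0.423·0.98072 + 0.577·0.70281 = 0.8204 bits

I(X;Y) = H(X) - H(X|Y) = 0.9393 - 0.8204 = 0.1189 bits

Cross-check via I(X;Y) = H(X) + H(Y) - H(X,Y): computing H(Y) from the column sums and H(X,Y) from the 4 cells in the same way gives H(Y) = 0.9828 bits and H(X,Y) = 1.8032 bits, so
I(X;Y) = 0.9393 + 0.9828 - 1.8032 = 0.1189 bits ✓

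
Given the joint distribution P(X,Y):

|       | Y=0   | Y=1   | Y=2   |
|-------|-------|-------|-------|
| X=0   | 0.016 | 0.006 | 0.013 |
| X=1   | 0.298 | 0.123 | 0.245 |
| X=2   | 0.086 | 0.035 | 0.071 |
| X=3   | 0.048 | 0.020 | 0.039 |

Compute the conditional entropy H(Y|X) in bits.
1.4990 bits

H(Y|X) = H(X,Y) - H(X)

H(X,Y) = -Σ_{x,y} P(x,y) log₂ P(x,y). Per-cell terms -P(x,y)·log₂P(x,y):
  X=0: 0.095453, 0.044285, 0.081449
  X=1: 0.520491, 0.371862, 0.497141
  X=2: 0.304399, 0.169278, 0.270939
  X=3: 0.210279, 0.112877, 0.182535
Sum of the 12 terms: H(X,Y) = 2.860988 bits

Marginal of X (row sums):
  P(X=0) = 0.016 + 0.006 + 0.013 = 0.035
  P(X=1) = 0.298 + 0.123 + 0.245 = 0.666
  P(X=2) = 0.086 + 0.035 + 0.071 = 0.192
  P(X=3) = 0.048 + 0.020 + 0.039 = 0.107
H(X) = -[0.035·log₂(0.035) + 0.666·log₂(0.666) + 0.192·log₂(0.192) + 0.107·log₂(0.107)]
  = 0.169278 + 0.390546 + 0.457118 + 0.345002 = 1.361944 bits

H(Y|X) = H(X,Y) - H(X) = 2.860988 - 1.361944 = 1.4990 bits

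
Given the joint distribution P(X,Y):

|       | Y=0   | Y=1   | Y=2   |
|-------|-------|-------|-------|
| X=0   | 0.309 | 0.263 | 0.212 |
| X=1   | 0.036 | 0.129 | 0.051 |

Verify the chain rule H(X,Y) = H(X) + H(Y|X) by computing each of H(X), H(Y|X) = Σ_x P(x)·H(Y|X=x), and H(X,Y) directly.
H(X) = 0.7528 bits, H(Y|X) = 1.5247 bits, H(X,Y) = 2.2775 bits

Marginal of X (row sums):
  P(X=0) = 0.309 + 0.263 + 0.212 = 0.784
  P(X=1) = 0.036 + 0.129 + 0.051 = 0.216
H(X) = -[0.784·log₂(0.784) + 0.216·log₂(0.216)]
  = 0.2752 + 0.4776 = 0.7528 bits

H(Y|X) = Σ_x P(x)·H(Y|X=x):
  X=0: P(X=0) = 0.784, P(Y|X=0) = (309/784, 263/784, 53/196) → H(Y|X=0) = 1.5682
  X=1: P(X=1) = 0.216, P(Y|X=1) = (1/6, 43/72, 17/72) → H(Y|X=1) = 1.3666
H(Y|X) = 0.784·1.5682 + 0.216·1.3666 = 1.5247 bits

H(X,Y) = -Σ_{x,y} P(x,y) log₂ P(x,y). Per-cell terms -P(x,y)·log₂P(x,y):
  X=0: 0.5235, 0.5068, 0.4744
  X=1: 0.1727, 0.3811, 0.2190
Sum of the 6 terms: H(X,Y) = 2.2775 bits

Chain rule check:
  H(X) + H(Y|X) = 0.7528 + 1.5247 = 2.2775 bits
  H(X,Y) = 2.2775 bits
✓ Chain rule verified.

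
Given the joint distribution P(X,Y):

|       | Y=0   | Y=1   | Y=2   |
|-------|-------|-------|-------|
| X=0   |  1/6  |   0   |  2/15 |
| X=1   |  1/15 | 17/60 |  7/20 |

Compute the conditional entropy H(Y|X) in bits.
1.2432 bits

H(Y|X) = H(X,Y) - H(X)

H(X,Y) = -Σ_{x,y} P(x,y) log₂ P(x,y). Per-cell terms -P(x,y)·log₂P(x,y):
  X=0: 0.4308, 0.0000, 0.3876
  X=1: 0.2605, 0.5155, 0.5301
  (cells with P = 0 contribute 0)
Sum of the 6 terms: H(X,Y) = 2.1245 bits

Marginal of X (row sums):
  P(X=0) = 1/6 + 0 + 2/15 = 3/10
  P(X=1) = 1/15 + 17/60 + 7/20 = 7/10
H(X) = -[(3/10)·log₂(3/10) + (7/10)·log₂(7/10)]
  = 0.5211 + 0.3602 = 0.8813 bits

H(Y|X) = H(X,Y) - H(X) = 2.1245 - 0.8813 = 1.2432 bits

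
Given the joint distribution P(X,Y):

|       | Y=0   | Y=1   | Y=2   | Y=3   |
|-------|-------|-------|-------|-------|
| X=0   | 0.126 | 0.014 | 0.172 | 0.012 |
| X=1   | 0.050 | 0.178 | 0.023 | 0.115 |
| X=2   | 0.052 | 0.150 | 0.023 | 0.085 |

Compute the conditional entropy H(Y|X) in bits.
1.5979 bits

H(Y|X) = H(X,Y) - H(X)

H(X,Y) = -Σ_{x,y} P(x,y) log₂ P(x,y). Per-cell terms -P(x,y)·log₂P(x,y):
  X=0: 0.376552, 0.086218, 0.436797, 0.076570
  X=1: 0.216096, 0.443229, 0.125171, 0.358834
  X=2: 0.221798, 0.410545, 0.125171, 0.302293
Sum of the 12 terms: H(X,Y) = 3.17927 bits

Marginal of X (row sums):
  P(X=0) = 0.126 + 0.014 + 0.172 + 0.012 = 0.324
  P(X=1) = 0.050 + 0.178 + 0.023 + 0.115 = 0.366
  P(X=2) = 0.052 + 0.150 + 0.023 + 0.085 = 0.310
H(X) = -[0.324·log₂(0.324) + 0.366·log₂(0.366) + 0.310·log₂(0.310)]
  = 0.526803 + 0.530731 + 0.523795 = 1.58133 bits

H(Y|X) = H(X,Y) - H(X) = 3.17927 - 1.58133 = 1.5979 bits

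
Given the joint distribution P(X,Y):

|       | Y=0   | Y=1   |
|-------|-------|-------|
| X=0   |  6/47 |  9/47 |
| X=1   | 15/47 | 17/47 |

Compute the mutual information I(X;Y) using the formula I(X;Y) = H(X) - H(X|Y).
0.0030 bits

I(X;Y) = H(X) - H(X|Y)

Marginal of X (row sums):
  P(X=0) = 6/47 + 9/47 = 15/47
  P(X=1) = 15/47 + 17/47 = 32/47
H(X) = -[(15/47)·log₂(15/47) + (32/47)·log₂(32/47)]
  = 0.52586 + 0.37759 = 0.90345 bits

Marginal of Y (column sums):
  P(Y=0) = 6/47 + 15/47 = 21/47
  P(Y=1) = 9/47 + 17/47 = 26/47
H(X|Y) = Σ_y P(y)·H(X|Y=y):
  Y=0: P(Y=0) = 21/47, P(X|Y=0) = (2/7, 5/7) → H(X|Y=0) = 0.86312
  Y=1: P(Y=1) = 26/47, P(X|Y=1) = (9/26, 17/26) → H(X|Y=1) = 0.93059
H(X|Y) = (21/47)·0.86312 + (26/47)·0.93059 = 0.90044 bits

I(X;Y) = H(X) - H(X|Y) = 0.90345 - 0.90044 = 0.0030 bits

Cross-check via I(X;Y) = H(X) + H(Y) - H(X,Y): computing H(Y) from the column sums and H(X,Y) from the 4 cells in the same way gives H(Y) = 0.99182 bits and H(X,Y) = 1.89226 bits, so
I(X;Y) = 0.90345 + 0.99182 - 1.89226 = 0.0030 bits ✓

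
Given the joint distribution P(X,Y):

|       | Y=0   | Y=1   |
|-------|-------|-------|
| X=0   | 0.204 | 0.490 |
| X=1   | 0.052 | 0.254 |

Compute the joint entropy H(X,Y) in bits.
1.6961 bits

H(X,Y) = -Σ_{x,y} P(x,y) log₂ P(x,y). Per-cell terms -P(x,y)·log₂P(x,y):
  X=0: 0.4678, 0.5043
  X=1: 0.2218, 0.5022
Sum of the 4 terms: H(X,Y) = 1.6961 bits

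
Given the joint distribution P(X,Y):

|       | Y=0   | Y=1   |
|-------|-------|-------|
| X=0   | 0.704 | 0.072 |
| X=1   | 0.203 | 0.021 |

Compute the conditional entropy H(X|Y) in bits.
0.7674 bits

H(X|Y) = H(X,Y) - H(Y)

H(X,Y) = -Σ_{x,y} P(x,y) log₂ P(x,y). Per-cell terms -P(x,y)·log₂P(x,y):
  X=0: 0.3565, 0.2733
  X=1: 0.4670, 0.1170
Sum of the 4 terms: H(X,Y) = 1.2138 bits

Marginal of Y (column sums):
  P(Y=0) = 0.704 + 0.203 = 0.907
  P(Y=1) = 0.072 + 0.021 = 0.093
H(Y) = -[0.907·log₂(0.907) + 0.093·log₂(0.093)]
  = 0.1277 + 0.3187 = 0.4464 bits

H(X|Y) = H(X,Y) - H(Y) = 1.2138 - 0.4464 = 0.7674 bits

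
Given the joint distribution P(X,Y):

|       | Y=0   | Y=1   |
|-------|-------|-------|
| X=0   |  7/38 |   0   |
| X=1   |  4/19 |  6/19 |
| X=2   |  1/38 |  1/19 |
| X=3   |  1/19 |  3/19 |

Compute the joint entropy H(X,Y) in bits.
2.4537 bits

H(X,Y) = -Σ_{x,y} P(x,y) log₂ P(x,y). Per-cell terms -P(x,y)·log₂P(x,y):
  X=0: 0.4496, 0.0000
  X=1: 0.4732, 0.5251
  X=2: 0.1381, 0.2236
  X=3: 0.2236, 0.4205
  (cells with P = 0 contribute 0)
Sum of the 8 terms: H(X,Y) = 2.4537 bits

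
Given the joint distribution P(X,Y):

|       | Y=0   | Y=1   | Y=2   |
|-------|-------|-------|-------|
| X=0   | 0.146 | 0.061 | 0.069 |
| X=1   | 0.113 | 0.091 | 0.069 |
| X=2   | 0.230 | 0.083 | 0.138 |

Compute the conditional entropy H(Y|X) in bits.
1.4918 bits

H(Y|X) = H(X,Y) - H(X)

H(X,Y) = -Σ_{x,y} P(x,y) log₂ P(x,y). Per-cell terms -P(x,y)·log₂P(x,y):
  X=0: 0.40529, 0.24614, 0.26615
  X=1: 0.35545, 0.31468, 0.26615
  X=2: 0.48767, 0.29803, 0.39430
Sum of the 9 terms: H(X,Y) = 3.03386 bits

Marginal of X (row sums):
  P(X=0) = 0.146 + 0.061 + 0.069 = 0.276
  P(X=1) = 0.113 + 0.091 + 0.069 = 0.273
  P(X=2) = 0.230 + 0.083 + 0.138 = 0.451
H(X) = -[0.276·log₂(0.276) + 0.273·log₂(0.273) + 0.451·log₂(0.451)]
  = 0.51260 + 0.51134 + 0.51811 = 1.54205 bits

H(Y|X) = H(X,Y) - H(X) = 3.03386 - 1.54205 = 1.4918 bits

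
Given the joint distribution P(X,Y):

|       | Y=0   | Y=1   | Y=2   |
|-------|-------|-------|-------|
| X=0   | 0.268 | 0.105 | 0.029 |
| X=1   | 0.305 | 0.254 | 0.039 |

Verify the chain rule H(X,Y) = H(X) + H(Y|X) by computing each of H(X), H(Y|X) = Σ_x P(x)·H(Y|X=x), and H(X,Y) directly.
H(X) = 0.9721 bits, H(Y|X) = 1.2338 bits, H(X,Y) = 2.2059 bits

Marginal of X (row sums):
  P(X=0) = 0.268 + 0.105 + 0.029 = 0.402
  P(X=1) = 0.305 + 0.254 + 0.039 = 0.598
H(X) = -[0.402·log₂(0.402) + 0.598·log₂(0.598)]
  = 0.52852 + 0.44359 = 0.9721 bits

H(Y|X) = Σ_x P(x)·H(Y|X=x):
  X=0: P(X=0) = 0.402, P(Y|X=0) = (2/3, 35/134, 29/402) → H(Y|X=0) = 1.16949
  X=1: P(X=1) = 0.598, P(Y|X=1) = (305/598, 127/299, 3/46) → H(Y|X=1) = 1.27698
H(Y|X) = 0.402·1.16949 + 0.598·1.27698 = 1.2338 bits

H(X,Y) = -Σ_{x,y} P(x,y) log₂ P(x,y). Per-cell terms -P(x,y)·log₂P(x,y):
  X=0: 0.50912, 0.34141, 0.14813
  X=1: 0.52250, 0.50218, 0.18253
Sum of the 6 terms: H(X,Y) = 2.2059 bits

Chain rule check:
  H(X) + H(Y|X) = 0.9721 + 1.2338 = 2.2059 bits
  H(X,Y) = 2.2059 bits
✓ Chain rule verified.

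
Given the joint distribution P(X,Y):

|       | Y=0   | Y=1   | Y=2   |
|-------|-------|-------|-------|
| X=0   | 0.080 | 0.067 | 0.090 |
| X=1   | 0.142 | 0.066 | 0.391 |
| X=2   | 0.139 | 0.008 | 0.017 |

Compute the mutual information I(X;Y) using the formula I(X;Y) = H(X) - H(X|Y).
0.1877 bits

I(X;Y) = H(X) - H(X|Y)

Marginal of X (row sums):
  P(X=0) = 0.080 + 0.067 + 0.090 = 0.237
  P(X=1) = 0.142 + 0.066 + 0.391 = 0.599
  P(X=2) = 0.139 + 0.008 + 0.017 = 0.164
H(X) = -[0.237·log₂(0.237) + 0.599·log₂(0.599) + 0.164·log₂(0.164)]
  = 0.49226 + 0.44288 + 0.42775 = 1.3629 bits

Marginal of Y (column sums):
  P(Y=0) = 0.080 + 0.142 + 0.139 = 0.361
  P(Y=1) = 0.067 + 0.066 + 0.008 = 0.141
  P(Y=2) = 0.090 + 0.391 + 0.017 = 0.498
H(X|Y) = Σ_y P(y)·H(X|Y=y):
  Y=0: P(Y=0) = 0.361, P(X|Y=0) = (80/361, 142/361, 139/361) → H(X|Y=0) = 1.54142
  Y=1: P(Y=1) = 0.141, P(X|Y=1) = (67/141, 22/47, 8/141) → H(X|Y=1) = 1.25758
  Y=2: P(Y=2) = 0.498, P(X|Y=2) = (15/83, 391/498, 17/498) → H(X|Y=2) = 0.88638
H(X|Y) = 0.361·1.54142 + 0.141·1.25758 + 0.498·0.88638 = 1.1752 bits

I(X;Y) = H(X) - H(X|Y) = 1.3629 - 1.1752 = 0.1877 bits

Cross-check via I(X;Y) = H(X) + H(Y) - H(X,Y): computing H(Y) from the column sums and H(X,Y) from the 9 cells in the same way gives H(Y) = 1.4300 bits and H(X,Y) = 2.6052 bits, so
I(X;Y) = 1.3629 + 1.4300 - 2.6052 = 0.1877 bits ✓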